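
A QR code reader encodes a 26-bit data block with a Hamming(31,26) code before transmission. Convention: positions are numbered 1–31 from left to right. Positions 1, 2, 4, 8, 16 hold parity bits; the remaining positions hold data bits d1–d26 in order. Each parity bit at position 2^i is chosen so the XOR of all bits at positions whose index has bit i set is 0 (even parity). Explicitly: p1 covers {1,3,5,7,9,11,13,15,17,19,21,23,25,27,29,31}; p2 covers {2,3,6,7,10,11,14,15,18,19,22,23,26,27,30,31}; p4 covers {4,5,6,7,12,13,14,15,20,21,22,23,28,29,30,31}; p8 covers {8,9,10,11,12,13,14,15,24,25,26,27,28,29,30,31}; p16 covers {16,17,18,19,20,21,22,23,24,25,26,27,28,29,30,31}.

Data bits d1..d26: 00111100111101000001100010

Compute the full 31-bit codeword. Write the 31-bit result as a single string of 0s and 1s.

1000011011001111101000001100010

Place data at non-parity positions: p1 p2 0 p4 0 1 1 p8 1 1 0 0 1 1 1 p16 1 0 1 0 0 0 0 0 1 1 0 0 0 1 0
p1 (pos 1,3,5,7,9,11,13,15,17,19,21,23,25,27,29,31): XOR of data positions = 0⊕0⊕1⊕1⊕0⊕1⊕1⊕1⊕1⊕0⊕0⊕1⊕0⊕0⊕0 = 1
p2 (pos 2,3,6,7,10,11,14,15,18,19,22,23,26,27,30,31): XOR of data positions = 0⊕1⊕1⊕1⊕0⊕1⊕1⊕0⊕1⊕0⊕0⊕1⊕0⊕1⊕0 = 0
p4 (pos 4,5,6,7,12,13,14,15,20,21,22,23,28,29,30,31): XOR of data positions = 0⊕1⊕1⊕0⊕1⊕1⊕1⊕0⊕0⊕0⊕0⊕0⊕0⊕1⊕0 = 0
p8 (pos 8,9,10,11,12,13,14,15,24,25,26,27,28,29,30,31): XOR of data positions = 1⊕1⊕0⊕0⊕1⊕1⊕1⊕0⊕1⊕1⊕0⊕0⊕0⊕1⊕0 = 0
p16 (pos 16,17,18,19,20,21,22,23,24,25,26,27,28,29,30,31): XOR of data positions = 1⊕0⊕1⊕0⊕0⊕0⊕0⊕0⊕1⊕1⊕0⊕0⊕0⊕1⊕0 = 1
Codeword: 1000011011001111101000001100010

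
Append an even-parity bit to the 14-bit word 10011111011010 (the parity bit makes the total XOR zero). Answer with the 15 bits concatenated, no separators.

100111110110101

XOR of the 14 data bits: 1⊕0⊕0⊕1⊕1⊕1⊕1⊕1⊕0⊕1⊕1⊕0⊕1⊕0 = 1
Parity bit = 1 (so all 15 bits XOR to 0).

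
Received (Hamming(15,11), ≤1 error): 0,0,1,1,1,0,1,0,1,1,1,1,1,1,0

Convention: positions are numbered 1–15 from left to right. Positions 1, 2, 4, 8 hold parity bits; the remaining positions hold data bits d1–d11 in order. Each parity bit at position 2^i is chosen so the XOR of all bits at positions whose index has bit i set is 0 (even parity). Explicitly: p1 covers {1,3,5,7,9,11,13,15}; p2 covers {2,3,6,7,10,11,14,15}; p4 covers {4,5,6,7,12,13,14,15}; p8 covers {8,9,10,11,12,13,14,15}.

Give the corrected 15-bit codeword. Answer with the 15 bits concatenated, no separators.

011110101111110

s1 (pos 1,3,5,7,9,11,13,15): 0⊕1⊕1⊕1⊕1⊕1⊕1⊕0 = 0
s2 (pos 2,3,6,7,10,11,14,15): 0⊕1⊕0⊕1⊕1⊕1⊕1⊕0 = 1
s4 (pos 4,5,6,7,12,13,14,15): 1⊕1⊕0⊕1⊕1⊕1⊕1⊕0 = 0
s8 (pos 8,9,10,11,12,13,14,15): 0⊕1⊕1⊕1⊕1⊕1⊕1⊕0 = 0
Syndrome s8…s1 = 0010 → error at position 2.
Flip position 2: 001110101111110 → 011110101111110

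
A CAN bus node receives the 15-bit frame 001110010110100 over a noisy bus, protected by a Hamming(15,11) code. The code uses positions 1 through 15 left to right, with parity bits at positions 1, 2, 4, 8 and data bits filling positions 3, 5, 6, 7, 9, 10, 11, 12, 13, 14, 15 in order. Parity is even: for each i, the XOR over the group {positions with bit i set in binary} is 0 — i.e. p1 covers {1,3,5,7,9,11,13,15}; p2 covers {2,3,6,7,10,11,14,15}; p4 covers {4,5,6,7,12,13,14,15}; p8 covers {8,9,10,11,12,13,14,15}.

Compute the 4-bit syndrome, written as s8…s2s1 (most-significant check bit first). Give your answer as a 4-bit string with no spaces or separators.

0110

s1 (pos 1,3,5,7,9,11,13,15): 0⊕1⊕1⊕0⊕0⊕1⊕1⊕0 = 0
s2 (pos 2,3,6,7,10,11,14,15): 0⊕1⊕0⊕0⊕1⊕1⊕0⊕0 = 1
s4 (pos 4,5,6,7,12,13,14,15): 1⊕1⊕0⊕0⊕0⊕1⊕0⊕0 = 1
s8 (pos 8,9,10,11,12,13,14,15): 1⊕0⊕1⊕1⊕0⊕1⊕0⊕0 = 0
Syndrome s8…s1 = 0110 → error at position 6.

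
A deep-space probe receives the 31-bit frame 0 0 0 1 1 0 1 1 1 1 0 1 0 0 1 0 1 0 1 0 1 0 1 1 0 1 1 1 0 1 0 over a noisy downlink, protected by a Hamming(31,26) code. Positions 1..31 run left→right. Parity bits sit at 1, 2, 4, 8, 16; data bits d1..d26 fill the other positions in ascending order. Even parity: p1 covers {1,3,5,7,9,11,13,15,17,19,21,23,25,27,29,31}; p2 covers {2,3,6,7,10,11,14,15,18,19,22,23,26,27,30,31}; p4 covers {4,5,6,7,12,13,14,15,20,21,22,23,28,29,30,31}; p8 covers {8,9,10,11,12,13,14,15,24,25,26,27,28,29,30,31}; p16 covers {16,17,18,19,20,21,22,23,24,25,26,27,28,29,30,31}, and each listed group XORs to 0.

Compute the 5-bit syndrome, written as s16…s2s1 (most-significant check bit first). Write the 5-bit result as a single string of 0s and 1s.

s1 (pos 1,3,5,7,9,11,13,15,17,19,21,23,25,27,29,31): 0⊕0⊕1⊕1⊕1⊕0⊕0⊕1⊕1⊕1⊕1⊕1⊕0⊕1⊕0⊕0 = 1
s2 (pos 2,3,6,7,10,11,14,15,18,19,22,23,26,27,30,31): 0⊕0⊕0⊕1⊕1⊕0⊕0⊕1⊕0⊕1⊕0⊕1⊕1⊕1⊕1⊕0 = 0
s4 (pos 4,5,6,7,12,13,14,15,20,21,22,23,28,29,30,31): 1⊕1⊕0⊕1⊕1⊕0⊕0⊕1⊕0⊕1⊕0⊕1⊕1⊕0⊕1⊕0 = 1
s8 (pos 8,9,10,11,12,13,14,15,24,25,26,27,28,29,30,31): 1⊕1⊕1⊕0⊕1⊕0⊕0⊕1⊕1⊕0⊕1⊕1⊕1⊕0⊕1⊕0 = 0
s16 (pos 16,17,18,19,20,21,22,23,24,25,26,27,28,29,30,31): 0⊕1⊕0⊕1⊕0⊕1⊕0⊕1⊕1⊕0⊕1⊕1⊕1⊕0⊕1⊕0 = 1
Syndrome s16…s1 = 10101 → error at position 21.

10101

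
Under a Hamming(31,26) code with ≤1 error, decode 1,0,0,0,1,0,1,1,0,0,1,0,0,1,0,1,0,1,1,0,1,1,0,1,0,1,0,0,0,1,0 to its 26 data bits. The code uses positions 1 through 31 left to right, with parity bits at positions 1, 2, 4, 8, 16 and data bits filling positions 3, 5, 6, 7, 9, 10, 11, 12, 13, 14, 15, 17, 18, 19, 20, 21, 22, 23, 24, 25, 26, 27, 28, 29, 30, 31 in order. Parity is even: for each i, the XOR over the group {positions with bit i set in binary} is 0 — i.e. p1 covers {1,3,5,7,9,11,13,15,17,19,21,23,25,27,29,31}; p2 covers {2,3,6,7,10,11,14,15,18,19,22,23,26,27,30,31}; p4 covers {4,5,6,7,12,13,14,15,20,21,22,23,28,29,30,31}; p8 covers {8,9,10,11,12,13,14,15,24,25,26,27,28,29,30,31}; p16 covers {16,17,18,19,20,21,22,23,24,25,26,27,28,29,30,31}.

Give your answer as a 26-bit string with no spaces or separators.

01010010010011011010100010

s1 (pos 1,3,5,7,9,11,13,15,17,19,21,23,25,27,29,31): 1⊕0⊕1⊕1⊕0⊕1⊕0⊕0⊕0⊕1⊕1⊕0⊕0⊕0⊕0⊕0 = 0
s2 (pos 2,3,6,7,10,11,14,15,18,19,22,23,26,27,30,31): 0⊕0⊕0⊕1⊕0⊕1⊕1⊕0⊕1⊕1⊕1⊕0⊕1⊕0⊕1⊕0 = 0
s4 (pos 4,5,6,7,12,13,14,15,20,21,22,23,28,29,30,31): 0⊕1⊕0⊕1⊕0⊕0⊕1⊕0⊕0⊕1⊕1⊕0⊕0⊕0⊕1⊕0 = 0
s8 (pos 8,9,10,11,12,13,14,15,24,25,26,27,28,29,30,31): 1⊕0⊕0⊕1⊕0⊕0⊕1⊕0⊕1⊕0⊕1⊕0⊕0⊕0⊕1⊕0 = 0
s16 (pos 16,17,18,19,20,21,22,23,24,25,26,27,28,29,30,31): 1⊕0⊕1⊕1⊕0⊕1⊕1⊕0⊕1⊕0⊕1⊕0⊕0⊕0⊕1⊕0 = 0
Syndrome s16…s1 = 00000 → no error.
Read data bits from positions 3,5,6,7,9,10,11,12,13,14,15,17,18,19,20,21,22,23,24,25,26,27,28,29,30,31: 01010010010011011010100010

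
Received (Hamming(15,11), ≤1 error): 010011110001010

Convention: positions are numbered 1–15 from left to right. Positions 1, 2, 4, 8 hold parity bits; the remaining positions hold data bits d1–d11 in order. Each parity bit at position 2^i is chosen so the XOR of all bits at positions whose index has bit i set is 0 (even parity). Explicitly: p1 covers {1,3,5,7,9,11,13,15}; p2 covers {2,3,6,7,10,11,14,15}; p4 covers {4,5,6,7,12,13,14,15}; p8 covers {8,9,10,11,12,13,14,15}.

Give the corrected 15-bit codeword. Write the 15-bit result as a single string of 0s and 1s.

s1 (pos 1,3,5,7,9,11,13,15): 0⊕0⊕1⊕1⊕0⊕0⊕0⊕0 = 0
s2 (pos 2,3,6,7,10,11,14,15): 1⊕0⊕1⊕1⊕0⊕0⊕1⊕0 = 0
s4 (pos 4,5,6,7,12,13,14,15): 0⊕1⊕1⊕1⊕1⊕0⊕1⊕0 = 1
s8 (pos 8,9,10,11,12,13,14,15): 1⊕0⊕0⊕0⊕1⊕0⊕1⊕0 = 1
Syndrome s8…s1 = 1100 → error at position 12.
Flip position 12: 010011110001010 → 010011110000010

010011110000010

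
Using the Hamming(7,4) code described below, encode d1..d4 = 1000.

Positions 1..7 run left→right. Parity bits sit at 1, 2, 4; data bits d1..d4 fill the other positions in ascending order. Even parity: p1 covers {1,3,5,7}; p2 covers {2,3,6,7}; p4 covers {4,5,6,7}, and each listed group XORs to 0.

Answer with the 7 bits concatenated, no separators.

Place data at non-parity positions: p1 p2 1 p4 0 0 0
p1 (pos 1,3,5,7): XOR of data positions = 1⊕0⊕0 = 1
p2 (pos 2,3,6,7): XOR of data positions = 1⊕0⊕0 = 1
p4 (pos 4,5,6,7): XOR of data positions = 0⊕0⊕0 = 0
Codeword: 1110000

1110000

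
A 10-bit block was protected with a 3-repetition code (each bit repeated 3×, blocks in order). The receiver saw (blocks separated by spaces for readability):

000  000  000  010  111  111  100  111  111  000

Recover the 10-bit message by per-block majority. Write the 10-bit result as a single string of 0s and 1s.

Block 1 (000): 0 ones → 0
Block 2 (000): 0 ones → 0
Block 3 (000): 0 ones → 0
Block 4 (010): 1 one → 0
Block 5 (111): 3 ones → 1
Block 6 (111): 3 ones → 1
Block 7 (100): 1 one → 0
Block 8 (111): 3 ones → 1
Block 9 (111): 3 ones → 1
Block 10 (000): 0 ones → 0

0000110110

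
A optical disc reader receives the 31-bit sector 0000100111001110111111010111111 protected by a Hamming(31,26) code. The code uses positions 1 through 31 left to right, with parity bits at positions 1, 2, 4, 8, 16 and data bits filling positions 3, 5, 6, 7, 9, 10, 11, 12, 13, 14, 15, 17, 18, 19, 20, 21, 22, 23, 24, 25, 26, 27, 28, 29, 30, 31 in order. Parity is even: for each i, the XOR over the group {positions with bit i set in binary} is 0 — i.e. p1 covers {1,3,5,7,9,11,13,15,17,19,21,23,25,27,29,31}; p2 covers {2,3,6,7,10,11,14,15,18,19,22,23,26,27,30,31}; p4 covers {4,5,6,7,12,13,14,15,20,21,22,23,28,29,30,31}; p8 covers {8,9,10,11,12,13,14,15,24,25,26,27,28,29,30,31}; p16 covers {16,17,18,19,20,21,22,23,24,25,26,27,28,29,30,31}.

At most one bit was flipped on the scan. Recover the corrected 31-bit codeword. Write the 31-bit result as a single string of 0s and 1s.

s1 (pos 1,3,5,7,9,11,13,15,17,19,21,23,25,27,29,31): 0⊕0⊕1⊕0⊕1⊕0⊕1⊕1⊕1⊕1⊕1⊕0⊕0⊕1⊕1⊕1 = 0
s2 (pos 2,3,6,7,10,11,14,15,18,19,22,23,26,27,30,31): 0⊕0⊕0⊕0⊕1⊕0⊕1⊕1⊕1⊕1⊕1⊕0⊕1⊕1⊕1⊕1 = 0
s4 (pos 4,5,6,7,12,13,14,15,20,21,22,23,28,29,30,31): 0⊕1⊕0⊕0⊕0⊕1⊕1⊕1⊕1⊕1⊕1⊕0⊕1⊕1⊕1⊕1 = 1
s8 (pos 8,9,10,11,12,13,14,15,24,25,26,27,28,29,30,31): 1⊕1⊕1⊕0⊕0⊕1⊕1⊕1⊕1⊕0⊕1⊕1⊕1⊕1⊕1⊕1 = 1
s16 (pos 16,17,18,19,20,21,22,23,24,25,26,27,28,29,30,31): 0⊕1⊕1⊕1⊕1⊕1⊕1⊕0⊕1⊕0⊕1⊕1⊕1⊕1⊕1⊕1 = 1
Syndrome s16…s1 = 11100 → error at position 28.
Flip position 28: 0000100111001110111111010111111 → 0000100111001110111111010110111

0000100111001110111111010110111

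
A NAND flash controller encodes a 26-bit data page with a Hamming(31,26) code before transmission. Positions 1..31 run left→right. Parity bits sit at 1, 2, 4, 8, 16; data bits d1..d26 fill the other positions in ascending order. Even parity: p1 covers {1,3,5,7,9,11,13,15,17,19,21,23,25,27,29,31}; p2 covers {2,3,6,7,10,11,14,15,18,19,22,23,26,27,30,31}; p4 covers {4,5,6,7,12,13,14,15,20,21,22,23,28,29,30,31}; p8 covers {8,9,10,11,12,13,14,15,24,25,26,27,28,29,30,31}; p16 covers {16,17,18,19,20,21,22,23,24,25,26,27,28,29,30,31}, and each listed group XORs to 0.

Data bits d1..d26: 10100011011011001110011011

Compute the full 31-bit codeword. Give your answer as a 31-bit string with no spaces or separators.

1011010100110111011001110011011

Place data at non-parity positions: p1 p2 1 p4 0 1 0 p8 0 0 1 1 0 1 1 p16 0 1 1 0 0 1 1 1 0 0 1 1 0 1 1
p1 (pos 1,3,5,7,9,11,13,15,17,19,21,23,25,27,29,31): XOR of data positions = 1⊕0⊕0⊕0⊕1⊕0⊕1⊕0⊕1⊕0⊕1⊕0⊕1⊕0⊕1 = 1
p2 (pos 2,3,6,7,10,11,14,15,18,19,22,23,26,27,30,31): XOR of data positions = 1⊕1⊕0⊕0⊕1⊕1⊕1⊕1⊕1⊕1⊕1⊕0⊕1⊕1⊕1 = 0
p4 (pos 4,5,6,7,12,13,14,15,20,21,22,23,28,29,30,31): XOR of data positions = 0⊕1⊕0⊕1⊕0⊕1⊕1⊕0⊕0⊕1⊕1⊕1⊕0⊕1⊕1 = 1
p8 (pos 8,9,10,11,12,13,14,15,24,25,26,27,28,29,30,31): XOR of data positions = 0⊕0⊕1⊕1⊕0⊕1⊕1⊕1⊕0⊕0⊕1⊕1⊕0⊕1⊕1 = 1
p16 (pos 16,17,18,19,20,21,22,23,24,25,26,27,28,29,30,31): XOR of data positions = 0⊕1⊕1⊕0⊕0⊕1⊕1⊕1⊕0⊕0⊕1⊕1⊕0⊕1⊕1 = 1
Codeword: 1011010100110111011001110011011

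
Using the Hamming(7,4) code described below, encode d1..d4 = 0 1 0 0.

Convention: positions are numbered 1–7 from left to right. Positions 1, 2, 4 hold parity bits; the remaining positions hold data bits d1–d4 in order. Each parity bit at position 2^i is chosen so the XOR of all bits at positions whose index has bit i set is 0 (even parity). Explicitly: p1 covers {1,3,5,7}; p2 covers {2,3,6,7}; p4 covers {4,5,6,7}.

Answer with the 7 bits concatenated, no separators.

Place data at non-parity positions: p1 p2 0 p4 1 0 0
p1 (pos 1,3,5,7): XOR of data positions = 0⊕1⊕0 = 1
p2 (pos 2,3,6,7): XOR of data positions = 0⊕0⊕0 = 0
p4 (pos 4,5,6,7): XOR of data positions = 1⊕0⊕0 = 1
Codeword: 1001100

1001100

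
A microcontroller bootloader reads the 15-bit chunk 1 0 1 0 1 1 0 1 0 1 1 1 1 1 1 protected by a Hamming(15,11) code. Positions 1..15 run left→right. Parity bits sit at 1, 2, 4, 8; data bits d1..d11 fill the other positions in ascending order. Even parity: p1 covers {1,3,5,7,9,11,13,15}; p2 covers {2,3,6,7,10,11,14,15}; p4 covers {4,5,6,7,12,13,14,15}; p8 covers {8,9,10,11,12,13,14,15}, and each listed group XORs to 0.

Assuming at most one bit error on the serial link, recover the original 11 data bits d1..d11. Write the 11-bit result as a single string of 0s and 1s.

s1 (pos 1,3,5,7,9,11,13,15): 1⊕1⊕1⊕0⊕0⊕1⊕1⊕1 = 0
s2 (pos 2,3,6,7,10,11,14,15): 0⊕1⊕1⊕0⊕1⊕1⊕1⊕1 = 0
s4 (pos 4,5,6,7,12,13,14,15): 0⊕1⊕1⊕0⊕1⊕1⊕1⊕1 = 0
s8 (pos 8,9,10,11,12,13,14,15): 1⊕0⊕1⊕1⊕1⊕1⊕1⊕1 = 1
Syndrome s8…s1 = 1000 → error at position 8.
Flip position 8: 101011010111111 → 101011000111111
Read data bits from positions 3,5,6,7,9,10,11,12,13,14,15: 11100111111

11100111111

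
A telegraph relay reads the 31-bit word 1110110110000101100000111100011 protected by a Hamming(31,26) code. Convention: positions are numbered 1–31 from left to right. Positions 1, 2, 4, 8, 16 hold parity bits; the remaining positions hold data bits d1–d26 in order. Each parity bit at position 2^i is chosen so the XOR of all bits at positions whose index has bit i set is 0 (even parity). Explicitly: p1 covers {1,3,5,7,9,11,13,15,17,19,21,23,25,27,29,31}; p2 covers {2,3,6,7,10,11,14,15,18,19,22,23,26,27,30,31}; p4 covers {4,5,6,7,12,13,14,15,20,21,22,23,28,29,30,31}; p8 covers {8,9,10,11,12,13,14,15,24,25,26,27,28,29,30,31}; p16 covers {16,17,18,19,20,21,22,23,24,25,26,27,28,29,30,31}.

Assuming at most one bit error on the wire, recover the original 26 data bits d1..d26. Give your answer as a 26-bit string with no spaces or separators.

s1 (pos 1,3,5,7,9,11,13,15,17,19,21,23,25,27,29,31): 1⊕1⊕1⊕0⊕1⊕0⊕0⊕0⊕1⊕0⊕0⊕1⊕1⊕0⊕0⊕1 = 0
s2 (pos 2,3,6,7,10,11,14,15,18,19,22,23,26,27,30,31): 1⊕1⊕1⊕0⊕0⊕0⊕1⊕0⊕0⊕0⊕0⊕1⊕1⊕0⊕1⊕1 = 0
s4 (pos 4,5,6,7,12,13,14,15,20,21,22,23,28,29,30,31): 0⊕1⊕1⊕0⊕0⊕0⊕1⊕0⊕0⊕0⊕0⊕1⊕0⊕0⊕1⊕1 = 0
s8 (pos 8,9,10,11,12,13,14,15,24,25,26,27,28,29,30,31): 1⊕1⊕0⊕0⊕0⊕0⊕1⊕0⊕1⊕1⊕1⊕0⊕0⊕0⊕1⊕1 = 0
s16 (pos 16,17,18,19,20,21,22,23,24,25,26,27,28,29,30,31): 1⊕1⊕0⊕0⊕0⊕0⊕0⊕1⊕1⊕1⊕1⊕0⊕0⊕0⊕1⊕1 = 0
Syndrome s16…s1 = 00000 → no error.
Read data bits from positions 3,5,6,7,9,10,11,12,13,14,15,17,18,19,20,21,22,23,24,25,26,27,28,29,30,31: 11101000010100000111100011

11101000010100000111100011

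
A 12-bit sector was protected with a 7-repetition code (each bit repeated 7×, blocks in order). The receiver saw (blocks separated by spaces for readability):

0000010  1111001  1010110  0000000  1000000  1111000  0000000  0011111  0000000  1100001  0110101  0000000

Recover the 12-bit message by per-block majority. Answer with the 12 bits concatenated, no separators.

Block 1 (0000010): 1 one → 0
Block 2 (1111001): 5 ones → 1
Block 3 (1010110): 4 ones → 1
Block 4 (0000000): 0 ones → 0
Block 5 (1000000): 1 one → 0
Block 6 (1111000): 4 ones → 1
Block 7 (0000000): 0 ones → 0
Block 8 (0011111): 5 ones → 1
Block 9 (0000000): 0 ones → 0
Block 10 (1100001): 3 ones → 0
Block 11 (0110101): 4 ones → 1
Block 12 (0000000): 0 ones → 0

011001010010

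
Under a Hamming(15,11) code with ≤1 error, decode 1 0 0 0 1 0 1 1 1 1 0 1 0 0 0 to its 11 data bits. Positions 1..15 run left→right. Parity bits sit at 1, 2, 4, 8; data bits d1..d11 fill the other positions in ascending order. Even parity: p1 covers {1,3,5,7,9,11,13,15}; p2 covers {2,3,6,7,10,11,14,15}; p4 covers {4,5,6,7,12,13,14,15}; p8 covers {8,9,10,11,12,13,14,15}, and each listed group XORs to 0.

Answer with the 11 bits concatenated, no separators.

01011101000

s1 (pos 1,3,5,7,9,11,13,15): 1⊕0⊕1⊕1⊕1⊕0⊕0⊕0 = 0
s2 (pos 2,3,6,7,10,11,14,15): 0⊕0⊕0⊕1⊕1⊕0⊕0⊕0 = 0
s4 (pos 4,5,6,7,12,13,14,15): 0⊕1⊕0⊕1⊕1⊕0⊕0⊕0 = 1
s8 (pos 8,9,10,11,12,13,14,15): 1⊕1⊕1⊕0⊕1⊕0⊕0⊕0 = 0
Syndrome s8…s1 = 0100 → error at position 4.
Flip position 4: 100010111101000 → 100110111101000
Read data bits from positions 3,5,6,7,9,10,11,12,13,14,15: 01011101000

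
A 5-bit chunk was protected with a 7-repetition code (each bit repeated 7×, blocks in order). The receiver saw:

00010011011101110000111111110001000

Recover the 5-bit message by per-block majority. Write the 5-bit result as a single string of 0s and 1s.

Block 1 (0001001): 2 ones → 0
Block 2 (1011101): 5 ones → 1
Block 3 (1100001): 3 ones → 0
Block 4 (1111111): 7 ones → 1
Block 5 (0001000): 1 one → 0

01010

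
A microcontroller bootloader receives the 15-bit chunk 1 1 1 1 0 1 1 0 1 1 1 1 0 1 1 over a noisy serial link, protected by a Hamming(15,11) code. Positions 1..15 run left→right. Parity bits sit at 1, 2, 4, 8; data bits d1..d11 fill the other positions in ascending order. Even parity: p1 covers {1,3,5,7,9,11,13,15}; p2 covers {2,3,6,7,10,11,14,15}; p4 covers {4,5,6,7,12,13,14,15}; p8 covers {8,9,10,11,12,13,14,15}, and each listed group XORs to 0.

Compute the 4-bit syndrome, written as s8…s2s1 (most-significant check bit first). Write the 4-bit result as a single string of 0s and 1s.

0000

s1 (pos 1,3,5,7,9,11,13,15): 1⊕1⊕0⊕1⊕1⊕1⊕0⊕1 = 0
s2 (pos 2,3,6,7,10,11,14,15): 1⊕1⊕1⊕1⊕1⊕1⊕1⊕1 = 0
s4 (pos 4,5,6,7,12,13,14,15): 1⊕0⊕1⊕1⊕1⊕0⊕1⊕1 = 0
s8 (pos 8,9,10,11,12,13,14,15): 0⊕1⊕1⊕1⊕1⊕0⊕1⊕1 = 0
Syndrome s8…s1 = 0000 → no error.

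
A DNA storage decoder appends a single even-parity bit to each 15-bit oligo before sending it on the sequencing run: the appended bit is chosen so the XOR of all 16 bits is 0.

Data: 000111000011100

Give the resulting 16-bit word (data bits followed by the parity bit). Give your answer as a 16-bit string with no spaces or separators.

0001110000111000

XOR of the 15 data bits: 0⊕0⊕0⊕1⊕1⊕1⊕0⊕0⊕0⊕0⊕1⊕1⊕1⊕0⊕0 = 0
Parity bit = 0 (so all 16 bits XOR to 0).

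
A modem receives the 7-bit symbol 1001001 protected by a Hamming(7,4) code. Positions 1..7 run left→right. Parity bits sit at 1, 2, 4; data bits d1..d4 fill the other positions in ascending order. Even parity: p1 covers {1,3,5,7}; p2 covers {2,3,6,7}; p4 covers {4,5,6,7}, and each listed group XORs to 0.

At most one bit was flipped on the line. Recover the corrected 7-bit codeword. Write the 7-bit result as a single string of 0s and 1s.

s1 (pos 1,3,5,7): 1⊕0⊕0⊕1 = 0
s2 (pos 2,3,6,7): 0⊕0⊕0⊕1 = 1
s4 (pos 4,5,6,7): 1⊕0⊕0⊕1 = 0
Syndrome s4…s1 = 010 → error at position 2.
Flip position 2: 1001001 → 1101001

1101001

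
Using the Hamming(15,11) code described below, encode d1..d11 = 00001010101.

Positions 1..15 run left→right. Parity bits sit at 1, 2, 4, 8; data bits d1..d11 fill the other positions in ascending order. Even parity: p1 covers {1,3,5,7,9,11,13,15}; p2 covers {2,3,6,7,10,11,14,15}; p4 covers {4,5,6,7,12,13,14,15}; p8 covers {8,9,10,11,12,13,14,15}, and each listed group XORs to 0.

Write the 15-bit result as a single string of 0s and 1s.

000000001010101

Place data at non-parity positions: p1 p2 0 p4 0 0 0 p8 1 0 1 0 1 0 1
p1 (pos 1,3,5,7,9,11,13,15): XOR of data positions = 0⊕0⊕0⊕1⊕1⊕1⊕1 = 0
p2 (pos 2,3,6,7,10,11,14,15): XOR of data positions = 0⊕0⊕0⊕0⊕1⊕0⊕1 = 0
p4 (pos 4,5,6,7,12,13,14,15): XOR of data positions = 0⊕0⊕0⊕0⊕1⊕0⊕1 = 0
p8 (pos 8,9,10,11,12,13,14,15): XOR of data positions = 1⊕0⊕1⊕0⊕1⊕0⊕1 = 0
Codeword: 000000001010101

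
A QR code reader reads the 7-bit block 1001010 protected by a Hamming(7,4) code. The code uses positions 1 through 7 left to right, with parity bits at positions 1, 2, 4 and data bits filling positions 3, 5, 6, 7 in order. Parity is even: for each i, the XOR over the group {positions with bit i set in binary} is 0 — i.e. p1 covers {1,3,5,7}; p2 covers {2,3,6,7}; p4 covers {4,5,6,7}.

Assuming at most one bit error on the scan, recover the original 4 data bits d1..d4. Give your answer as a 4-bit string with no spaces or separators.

s1 (pos 1,3,5,7): 1⊕0⊕0⊕0 = 1
s2 (pos 2,3,6,7): 0⊕0⊕1⊕0 = 1
s4 (pos 4,5,6,7): 1⊕0⊕1⊕0 = 0
Syndrome s4…s1 = 011 → error at position 3.
Flip position 3: 1001010 → 1011010
Read data bits from positions 3,5,6,7: 1010

1010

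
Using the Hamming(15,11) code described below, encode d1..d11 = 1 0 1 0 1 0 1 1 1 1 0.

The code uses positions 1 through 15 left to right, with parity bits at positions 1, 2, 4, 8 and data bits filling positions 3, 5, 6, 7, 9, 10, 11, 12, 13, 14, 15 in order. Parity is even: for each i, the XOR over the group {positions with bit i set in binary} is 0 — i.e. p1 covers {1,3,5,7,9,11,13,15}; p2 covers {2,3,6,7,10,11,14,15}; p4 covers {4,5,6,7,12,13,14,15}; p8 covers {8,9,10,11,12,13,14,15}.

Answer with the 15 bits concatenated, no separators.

001001011011110

Place data at non-parity positions: p1 p2 1 p4 0 1 0 p8 1 0 1 1 1 1 0
p1 (pos 1,3,5,7,9,11,13,15): XOR of data positions = 1⊕0⊕0⊕1⊕1⊕1⊕0 = 0
p2 (pos 2,3,6,7,10,11,14,15): XOR of data positions = 1⊕1⊕0⊕0⊕1⊕1⊕0 = 0
p4 (pos 4,5,6,7,12,13,14,15): XOR of data positions = 0⊕1⊕0⊕1⊕1⊕1⊕0 = 0
p8 (pos 8,9,10,11,12,13,14,15): XOR of data positions = 1⊕0⊕1⊕1⊕1⊕1⊕0 = 1
Codeword: 001001011011110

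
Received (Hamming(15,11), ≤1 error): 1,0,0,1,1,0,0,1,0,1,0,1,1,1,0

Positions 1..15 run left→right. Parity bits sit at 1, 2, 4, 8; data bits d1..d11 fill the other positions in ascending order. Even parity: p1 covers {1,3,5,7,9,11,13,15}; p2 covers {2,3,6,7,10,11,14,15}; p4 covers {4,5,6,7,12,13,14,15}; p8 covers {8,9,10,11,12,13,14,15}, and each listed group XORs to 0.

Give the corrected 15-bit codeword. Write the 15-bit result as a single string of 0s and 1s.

s1 (pos 1,3,5,7,9,11,13,15): 1⊕0⊕1⊕0⊕0⊕0⊕1⊕0 = 1
s2 (pos 2,3,6,7,10,11,14,15): 0⊕0⊕0⊕0⊕1⊕0⊕1⊕0 = 0
s4 (pos 4,5,6,7,12,13,14,15): 1⊕1⊕0⊕0⊕1⊕1⊕1⊕0 = 1
s8 (pos 8,9,10,11,12,13,14,15): 1⊕0⊕1⊕0⊕1⊕1⊕1⊕0 = 1
Syndrome s8…s1 = 1101 → error at position 13.
Flip position 13: 100110010101110 → 100110010101010

100110010101010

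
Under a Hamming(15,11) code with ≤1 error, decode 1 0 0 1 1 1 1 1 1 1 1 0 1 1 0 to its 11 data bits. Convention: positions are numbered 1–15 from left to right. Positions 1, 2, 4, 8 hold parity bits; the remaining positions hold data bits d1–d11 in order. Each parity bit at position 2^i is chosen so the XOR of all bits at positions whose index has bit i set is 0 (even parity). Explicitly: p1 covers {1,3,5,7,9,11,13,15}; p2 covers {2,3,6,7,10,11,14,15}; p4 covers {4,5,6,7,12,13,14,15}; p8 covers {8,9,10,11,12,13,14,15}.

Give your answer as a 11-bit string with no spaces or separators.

01111110110

s1 (pos 1,3,5,7,9,11,13,15): 1⊕0⊕1⊕1⊕1⊕1⊕1⊕0 = 0
s2 (pos 2,3,6,7,10,11,14,15): 0⊕0⊕1⊕1⊕1⊕1⊕1⊕0 = 1
s4 (pos 4,5,6,7,12,13,14,15): 1⊕1⊕1⊕1⊕0⊕1⊕1⊕0 = 0
s8 (pos 8,9,10,11,12,13,14,15): 1⊕1⊕1⊕1⊕0⊕1⊕1⊕0 = 0
Syndrome s8…s1 = 0010 → error at position 2.
Flip position 2: 100111111110110 → 110111111110110
Read data bits from positions 3,5,6,7,9,10,11,12,13,14,15: 01111110110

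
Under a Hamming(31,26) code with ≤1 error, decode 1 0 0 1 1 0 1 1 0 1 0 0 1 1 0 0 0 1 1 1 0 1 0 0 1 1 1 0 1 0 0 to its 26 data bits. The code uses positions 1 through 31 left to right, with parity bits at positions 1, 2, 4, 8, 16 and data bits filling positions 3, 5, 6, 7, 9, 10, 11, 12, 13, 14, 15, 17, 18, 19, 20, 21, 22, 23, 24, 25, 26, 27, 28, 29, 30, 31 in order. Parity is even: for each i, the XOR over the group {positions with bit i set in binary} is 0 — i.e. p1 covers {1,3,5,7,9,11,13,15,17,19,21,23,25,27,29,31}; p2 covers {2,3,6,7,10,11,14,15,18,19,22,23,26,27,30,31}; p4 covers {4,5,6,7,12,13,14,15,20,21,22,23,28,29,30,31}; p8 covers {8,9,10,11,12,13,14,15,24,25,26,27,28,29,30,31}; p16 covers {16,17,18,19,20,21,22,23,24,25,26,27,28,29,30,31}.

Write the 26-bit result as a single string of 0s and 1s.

s1 (pos 1,3,5,7,9,11,13,15,17,19,21,23,25,27,29,31): 1⊕0⊕1⊕1⊕0⊕0⊕1⊕0⊕0⊕1⊕0⊕0⊕1⊕1⊕1⊕0 = 0
s2 (pos 2,3,6,7,10,11,14,15,18,19,22,23,26,27,30,31): 0⊕0⊕0⊕1⊕1⊕0⊕1⊕0⊕1⊕1⊕1⊕0⊕1⊕1⊕0⊕0 = 0
s4 (pos 4,5,6,7,12,13,14,15,20,21,22,23,28,29,30,31): 1⊕1⊕0⊕1⊕0⊕1⊕1⊕0⊕1⊕0⊕1⊕0⊕0⊕1⊕0⊕0 = 0
s8 (pos 8,9,10,11,12,13,14,15,24,25,26,27,28,29,30,31): 1⊕0⊕1⊕0⊕0⊕1⊕1⊕0⊕0⊕1⊕1⊕1⊕0⊕1⊕0⊕0 = 0
s16 (pos 16,17,18,19,20,21,22,23,24,25,26,27,28,29,30,31): 0⊕0⊕1⊕1⊕1⊕0⊕1⊕0⊕0⊕1⊕1⊕1⊕0⊕1⊕0⊕0 = 0
Syndrome s16…s1 = 00000 → no error.
Read data bits from positions 3,5,6,7,9,10,11,12,13,14,15,17,18,19,20,21,22,23,24,25,26,27,28,29,30,31: 01010100110011101001110100

01010100110011101001110100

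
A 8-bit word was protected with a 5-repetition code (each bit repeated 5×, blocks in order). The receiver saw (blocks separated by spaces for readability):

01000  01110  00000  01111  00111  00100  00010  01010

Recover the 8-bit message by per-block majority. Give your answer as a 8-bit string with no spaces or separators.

Block 1 (01000): 1 one → 0
Block 2 (01110): 3 ones → 1
Block 3 (00000): 0 ones → 0
Block 4 (01111): 4 ones → 1
Block 5 (00111): 3 ones → 1
Block 6 (00100): 1 one → 0
Block 7 (00010): 1 one → 0
Block 8 (01010): 2 ones → 0

01011000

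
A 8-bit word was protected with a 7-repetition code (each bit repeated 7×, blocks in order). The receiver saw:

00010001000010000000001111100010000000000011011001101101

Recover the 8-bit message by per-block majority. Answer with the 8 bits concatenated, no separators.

00010011

Block 1 (0001000): 1 one → 0
Block 2 (1000010): 2 ones → 0
Block 3 (0000000): 0 ones → 0
Block 4 (0111110): 5 ones → 1
Block 5 (0010000): 1 one → 0
Block 6 (0000000): 0 ones → 0
Block 7 (1101100): 4 ones → 1
Block 8 (1101101): 5 ones → 1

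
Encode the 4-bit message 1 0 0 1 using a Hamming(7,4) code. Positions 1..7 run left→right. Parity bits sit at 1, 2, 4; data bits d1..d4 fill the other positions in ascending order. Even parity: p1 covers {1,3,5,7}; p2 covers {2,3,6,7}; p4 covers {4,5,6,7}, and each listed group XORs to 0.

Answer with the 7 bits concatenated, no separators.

0011001

Place data at non-parity positions: p1 p2 1 p4 0 0 1
p1 (pos 1,3,5,7): XOR of data positions = 1⊕0⊕1 = 0
p2 (pos 2,3,6,7): XOR of data positions = 1⊕0⊕1 = 0
p4 (pos 4,5,6,7): XOR of data positions = 0⊕0⊕1 = 1
Codeword: 0011001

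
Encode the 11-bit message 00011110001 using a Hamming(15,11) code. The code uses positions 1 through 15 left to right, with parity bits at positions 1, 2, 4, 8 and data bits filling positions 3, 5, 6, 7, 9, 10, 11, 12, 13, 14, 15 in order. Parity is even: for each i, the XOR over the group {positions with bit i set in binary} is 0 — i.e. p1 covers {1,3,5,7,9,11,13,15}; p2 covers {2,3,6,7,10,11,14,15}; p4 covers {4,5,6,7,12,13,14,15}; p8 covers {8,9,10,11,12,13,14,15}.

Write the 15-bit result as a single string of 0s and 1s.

Place data at non-parity positions: p1 p2 0 p4 0 0 1 p8 1 1 1 0 0 0 1
p1 (pos 1,3,5,7,9,11,13,15): XOR of data positions = 0⊕0⊕1⊕1⊕1⊕0⊕1 = 0
p2 (pos 2,3,6,7,10,11,14,15): XOR of data positions = 0⊕0⊕1⊕1⊕1⊕0⊕1 = 0
p4 (pos 4,5,6,7,12,13,14,15): XOR of data positions = 0⊕0⊕1⊕0⊕0⊕0⊕1 = 0
p8 (pos 8,9,10,11,12,13,14,15): XOR of data positions = 1⊕1⊕1⊕0⊕0⊕0⊕1 = 0
Codeword: 000000101110001

000000101110001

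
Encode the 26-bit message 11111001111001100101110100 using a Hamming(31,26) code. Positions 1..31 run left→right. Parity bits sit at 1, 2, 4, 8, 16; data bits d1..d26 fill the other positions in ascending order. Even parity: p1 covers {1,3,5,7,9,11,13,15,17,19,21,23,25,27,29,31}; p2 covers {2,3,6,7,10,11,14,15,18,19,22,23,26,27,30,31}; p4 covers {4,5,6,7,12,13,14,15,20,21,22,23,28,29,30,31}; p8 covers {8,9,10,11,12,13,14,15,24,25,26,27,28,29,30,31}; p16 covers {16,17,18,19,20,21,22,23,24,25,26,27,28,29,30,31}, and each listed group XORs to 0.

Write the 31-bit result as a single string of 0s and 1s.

1110111110011111001100101110100

Place data at non-parity positions: p1 p2 1 p4 1 1 1 p8 1 0 0 1 1 1 1 p16 0 0 1 1 0 0 1 0 1 1 1 0 1 0 0
p1 (pos 1,3,5,7,9,11,13,15,17,19,21,23,25,27,29,31): XOR of data positions = 1⊕1⊕1⊕1⊕0⊕1⊕1⊕0⊕1⊕0⊕1⊕1⊕1⊕1⊕0 = 1
p2 (pos 2,3,6,7,10,11,14,15,18,19,22,23,26,27,30,31): XOR of data positions = 1⊕1⊕1⊕0⊕0⊕1⊕1⊕0⊕1⊕0⊕1⊕1⊕1⊕0⊕0 = 1
p4 (pos 4,5,6,7,12,13,14,15,20,21,22,23,28,29,30,31): XOR of data positions = 1⊕1⊕1⊕1⊕1⊕1⊕1⊕1⊕0⊕0⊕1⊕0⊕1⊕0⊕0 = 0
p8 (pos 8,9,10,11,12,13,14,15,24,25,26,27,28,29,30,31): XOR of data positions = 1⊕0⊕0⊕1⊕1⊕1⊕1⊕0⊕1⊕1⊕1⊕0⊕1⊕0⊕0 = 1
p16 (pos 16,17,18,19,20,21,22,23,24,25,26,27,28,29,30,31): XOR of data positions = 0⊕0⊕1⊕1⊕0⊕0⊕1⊕0⊕1⊕1⊕1⊕0⊕1⊕0⊕0 = 1
Codeword: 1110111110011111001100101110100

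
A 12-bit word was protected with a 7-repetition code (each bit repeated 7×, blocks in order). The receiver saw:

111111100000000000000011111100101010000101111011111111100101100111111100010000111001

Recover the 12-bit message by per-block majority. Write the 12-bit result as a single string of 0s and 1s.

Block 1 (1111111): 7 ones → 1
Block 2 (0000000): 0 ones → 0
Block 3 (0000000): 0 ones → 0
Block 4 (0111111): 6 ones → 1
Block 5 (0010101): 3 ones → 0
Block 6 (0000101): 2 ones → 0
Block 7 (1110111): 6 ones → 1
Block 8 (1111110): 6 ones → 1
Block 9 (0101100): 3 ones → 0
Block 10 (1111111): 7 ones → 1
Block 11 (0001000): 1 one → 0
Block 12 (0111001): 4 ones → 1

100100110101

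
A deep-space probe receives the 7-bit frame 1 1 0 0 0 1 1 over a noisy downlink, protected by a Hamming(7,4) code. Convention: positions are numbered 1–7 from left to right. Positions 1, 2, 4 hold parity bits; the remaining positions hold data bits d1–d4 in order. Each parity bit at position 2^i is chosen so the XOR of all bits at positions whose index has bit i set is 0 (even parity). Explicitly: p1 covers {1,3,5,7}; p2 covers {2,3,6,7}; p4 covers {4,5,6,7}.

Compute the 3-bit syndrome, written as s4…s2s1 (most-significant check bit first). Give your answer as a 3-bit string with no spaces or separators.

010

s1 (pos 1,3,5,7): 1⊕0⊕0⊕1 = 0
s2 (pos 2,3,6,7): 1⊕0⊕1⊕1 = 1
s4 (pos 4,5,6,7): 0⊕0⊕1⊕1 = 0
Syndrome s4…s1 = 010 → error at position 2.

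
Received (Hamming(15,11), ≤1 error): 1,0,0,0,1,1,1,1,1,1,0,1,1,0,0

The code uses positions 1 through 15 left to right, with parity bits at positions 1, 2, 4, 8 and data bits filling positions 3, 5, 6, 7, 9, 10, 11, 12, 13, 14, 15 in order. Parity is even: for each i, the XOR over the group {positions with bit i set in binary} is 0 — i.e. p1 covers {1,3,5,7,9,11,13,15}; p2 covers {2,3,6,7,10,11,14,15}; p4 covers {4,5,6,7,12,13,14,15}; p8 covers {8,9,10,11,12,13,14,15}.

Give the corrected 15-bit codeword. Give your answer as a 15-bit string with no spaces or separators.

s1 (pos 1,3,5,7,9,11,13,15): 1⊕0⊕1⊕1⊕1⊕0⊕1⊕0 = 1
s2 (pos 2,3,6,7,10,11,14,15): 0⊕0⊕1⊕1⊕1⊕0⊕0⊕0 = 1
s4 (pos 4,5,6,7,12,13,14,15): 0⊕1⊕1⊕1⊕1⊕1⊕0⊕0 = 1
s8 (pos 8,9,10,11,12,13,14,15): 1⊕1⊕1⊕0⊕1⊕1⊕0⊕0 = 1
Syndrome s8…s1 = 1111 → error at position 15.
Flip position 15: 100011111101100 → 100011111101101

100011111101101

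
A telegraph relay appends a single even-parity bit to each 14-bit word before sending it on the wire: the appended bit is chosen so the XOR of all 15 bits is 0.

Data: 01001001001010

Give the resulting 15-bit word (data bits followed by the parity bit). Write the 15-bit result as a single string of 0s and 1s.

XOR of the 14 data bits: 0⊕1⊕0⊕0⊕1⊕0⊕0⊕1⊕0⊕0⊕1⊕0⊕1⊕0 = 1
Parity bit = 1 (so all 15 bits XOR to 0).

010010010010101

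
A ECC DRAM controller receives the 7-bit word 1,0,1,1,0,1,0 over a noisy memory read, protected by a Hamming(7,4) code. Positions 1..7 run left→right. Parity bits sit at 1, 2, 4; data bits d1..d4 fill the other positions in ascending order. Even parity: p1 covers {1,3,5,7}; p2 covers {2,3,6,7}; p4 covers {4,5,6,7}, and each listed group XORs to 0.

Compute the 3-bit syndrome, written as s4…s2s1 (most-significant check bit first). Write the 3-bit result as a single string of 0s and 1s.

000

s1 (pos 1,3,5,7): 1⊕1⊕0⊕0 = 0
s2 (pos 2,3,6,7): 0⊕1⊕1⊕0 = 0
s4 (pos 4,5,6,7): 1⊕0⊕1⊕0 = 0
Syndrome s4…s1 = 000 → no error.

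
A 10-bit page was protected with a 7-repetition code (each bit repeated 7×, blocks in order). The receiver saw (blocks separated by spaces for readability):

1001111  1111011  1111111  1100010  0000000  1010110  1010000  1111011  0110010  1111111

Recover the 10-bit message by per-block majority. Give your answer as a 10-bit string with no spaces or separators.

Block 1 (1001111): 5 ones → 1
Block 2 (1111011): 6 ones → 1
Block 3 (1111111): 7 ones → 1
Block 4 (1100010): 3 ones → 0
Block 5 (0000000): 0 ones → 0
Block 6 (1010110): 4 ones → 1
Block 7 (1010000): 2 ones → 0
Block 8 (1111011): 6 ones → 1
Block 9 (0110010): 3 ones → 0
Block 10 (1111111): 7 ones → 1

1110010101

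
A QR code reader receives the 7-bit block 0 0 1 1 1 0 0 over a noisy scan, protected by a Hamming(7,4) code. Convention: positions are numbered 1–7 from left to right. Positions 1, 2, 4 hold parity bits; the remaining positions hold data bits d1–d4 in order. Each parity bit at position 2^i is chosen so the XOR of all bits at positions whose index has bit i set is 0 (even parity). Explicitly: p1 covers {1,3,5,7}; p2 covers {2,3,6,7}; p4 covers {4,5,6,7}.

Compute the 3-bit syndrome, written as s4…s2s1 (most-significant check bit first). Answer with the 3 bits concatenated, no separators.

010

s1 (pos 1,3,5,7): 0⊕1⊕1⊕0 = 0
s2 (pos 2,3,6,7): 0⊕1⊕0⊕0 = 1
s4 (pos 4,5,6,7): 1⊕1⊕0⊕0 = 0
Syndrome s4…s1 = 010 → error at position 2.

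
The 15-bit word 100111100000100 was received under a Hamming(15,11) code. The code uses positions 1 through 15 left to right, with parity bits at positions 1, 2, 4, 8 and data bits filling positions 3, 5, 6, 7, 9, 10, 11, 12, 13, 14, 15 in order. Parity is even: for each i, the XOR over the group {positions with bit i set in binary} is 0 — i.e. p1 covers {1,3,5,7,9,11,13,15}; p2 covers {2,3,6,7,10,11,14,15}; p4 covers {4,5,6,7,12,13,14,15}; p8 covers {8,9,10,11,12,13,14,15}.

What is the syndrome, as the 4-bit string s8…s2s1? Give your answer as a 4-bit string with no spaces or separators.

s1 (pos 1,3,5,7,9,11,13,15): 1⊕0⊕1⊕1⊕0⊕0⊕1⊕0 = 0
s2 (pos 2,3,6,7,10,11,14,15): 0⊕0⊕1⊕1⊕0⊕0⊕0⊕0 = 0
s4 (pos 4,5,6,7,12,13,14,15): 1⊕1⊕1⊕1⊕0⊕1⊕0⊕0 = 1
s8 (pos 8,9,10,11,12,13,14,15): 0⊕0⊕0⊕0⊕0⊕1⊕0⊕0 = 1
Syndrome s8…s1 = 1100 → error at position 12.

1100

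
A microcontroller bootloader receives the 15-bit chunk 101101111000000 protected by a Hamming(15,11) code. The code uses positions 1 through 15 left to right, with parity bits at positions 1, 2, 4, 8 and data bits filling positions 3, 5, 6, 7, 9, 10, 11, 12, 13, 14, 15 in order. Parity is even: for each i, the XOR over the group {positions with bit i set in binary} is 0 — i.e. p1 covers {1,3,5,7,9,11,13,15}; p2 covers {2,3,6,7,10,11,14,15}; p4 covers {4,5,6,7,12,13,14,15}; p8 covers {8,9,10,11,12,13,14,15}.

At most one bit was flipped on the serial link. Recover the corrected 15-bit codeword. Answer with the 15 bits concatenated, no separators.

s1 (pos 1,3,5,7,9,11,13,15): 1⊕1⊕0⊕1⊕1⊕0⊕0⊕0 = 0
s2 (pos 2,3,6,7,10,11,14,15): 0⊕1⊕1⊕1⊕0⊕0⊕0⊕0 = 1
s4 (pos 4,5,6,7,12,13,14,15): 1⊕0⊕1⊕1⊕0⊕0⊕0⊕0 = 1
s8 (pos 8,9,10,11,12,13,14,15): 1⊕1⊕0⊕0⊕0⊕0⊕0⊕0 = 0
Syndrome s8…s1 = 0110 → error at position 6.
Flip position 6: 101101111000000 → 101100111000000

101100111000000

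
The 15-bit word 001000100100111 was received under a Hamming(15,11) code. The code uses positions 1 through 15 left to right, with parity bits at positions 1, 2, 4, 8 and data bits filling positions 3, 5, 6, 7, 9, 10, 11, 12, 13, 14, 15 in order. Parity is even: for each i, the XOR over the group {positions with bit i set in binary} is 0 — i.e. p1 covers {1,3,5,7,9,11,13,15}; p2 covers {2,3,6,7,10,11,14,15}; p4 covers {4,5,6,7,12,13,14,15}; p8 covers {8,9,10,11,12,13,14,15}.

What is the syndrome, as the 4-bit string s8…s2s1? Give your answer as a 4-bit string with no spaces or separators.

s1 (pos 1,3,5,7,9,11,13,15): 0⊕1⊕0⊕1⊕0⊕0⊕1⊕1 = 0
s2 (pos 2,3,6,7,10,11,14,15): 0⊕1⊕0⊕1⊕1⊕0⊕1⊕1 = 1
s4 (pos 4,5,6,7,12,13,14,15): 0⊕0⊕0⊕1⊕0⊕1⊕1⊕1 = 0
s8 (pos 8,9,10,11,12,13,14,15): 0⊕0⊕1⊕0⊕0⊕1⊕1⊕1 = 0
Syndrome s8…s1 = 0010 → error at position 2.

0010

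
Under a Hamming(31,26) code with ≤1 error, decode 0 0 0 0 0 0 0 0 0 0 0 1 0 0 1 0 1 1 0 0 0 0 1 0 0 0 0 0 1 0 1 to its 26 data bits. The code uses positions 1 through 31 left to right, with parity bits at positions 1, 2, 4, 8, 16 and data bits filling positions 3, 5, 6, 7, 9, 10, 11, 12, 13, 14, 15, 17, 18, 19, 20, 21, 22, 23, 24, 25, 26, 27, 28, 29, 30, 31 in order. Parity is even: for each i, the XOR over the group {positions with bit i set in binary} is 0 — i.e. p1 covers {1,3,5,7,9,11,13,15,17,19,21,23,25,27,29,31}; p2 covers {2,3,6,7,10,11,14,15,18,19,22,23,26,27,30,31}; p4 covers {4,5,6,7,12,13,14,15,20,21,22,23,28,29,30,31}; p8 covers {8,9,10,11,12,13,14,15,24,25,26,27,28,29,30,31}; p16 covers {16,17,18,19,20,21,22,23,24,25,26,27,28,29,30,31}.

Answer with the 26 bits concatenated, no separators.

00000001001110010100000101

s1 (pos 1,3,5,7,9,11,13,15,17,19,21,23,25,27,29,31): 0⊕0⊕0⊕0⊕0⊕0⊕0⊕1⊕1⊕0⊕0⊕1⊕0⊕0⊕1⊕1 = 1
s2 (pos 2,3,6,7,10,11,14,15,18,19,22,23,26,27,30,31): 0⊕0⊕0⊕0⊕0⊕0⊕0⊕1⊕1⊕0⊕0⊕1⊕0⊕0⊕0⊕1 = 0
s4 (pos 4,5,6,7,12,13,14,15,20,21,22,23,28,29,30,31): 0⊕0⊕0⊕0⊕1⊕0⊕0⊕1⊕0⊕0⊕0⊕1⊕0⊕1⊕0⊕1 = 1
s8 (pos 8,9,10,11,12,13,14,15,24,25,26,27,28,29,30,31): 0⊕0⊕0⊕0⊕1⊕0⊕0⊕1⊕0⊕0⊕0⊕0⊕0⊕1⊕0⊕1 = 0
s16 (pos 16,17,18,19,20,21,22,23,24,25,26,27,28,29,30,31): 0⊕1⊕1⊕0⊕0⊕0⊕0⊕1⊕0⊕0⊕0⊕0⊕0⊕1⊕0⊕1 = 1
Syndrome s16…s1 = 10101 → error at position 21.
Flip position 21: 0000000000010010110000100000101 → 0000000000010010110010100000101
Read data bits from positions 3,5,6,7,9,10,11,12,13,14,15,17,18,19,20,21,22,23,24,25,26,27,28,29,30,31: 00000001001110010100000101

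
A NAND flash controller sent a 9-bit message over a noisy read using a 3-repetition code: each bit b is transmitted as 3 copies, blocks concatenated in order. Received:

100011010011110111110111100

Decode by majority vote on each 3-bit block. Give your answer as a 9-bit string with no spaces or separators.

Block 1 (100): 1 one → 0
Block 2 (011): 2 ones → 1
Block 3 (010): 1 one → 0
Block 4 (011): 2 ones → 1
Block 5 (110): 2 ones → 1
Block 6 (111): 3 ones → 1
Block 7 (110): 2 ones → 1
Block 8 (111): 3 ones → 1
Block 9 (100): 1 one → 0

010111110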